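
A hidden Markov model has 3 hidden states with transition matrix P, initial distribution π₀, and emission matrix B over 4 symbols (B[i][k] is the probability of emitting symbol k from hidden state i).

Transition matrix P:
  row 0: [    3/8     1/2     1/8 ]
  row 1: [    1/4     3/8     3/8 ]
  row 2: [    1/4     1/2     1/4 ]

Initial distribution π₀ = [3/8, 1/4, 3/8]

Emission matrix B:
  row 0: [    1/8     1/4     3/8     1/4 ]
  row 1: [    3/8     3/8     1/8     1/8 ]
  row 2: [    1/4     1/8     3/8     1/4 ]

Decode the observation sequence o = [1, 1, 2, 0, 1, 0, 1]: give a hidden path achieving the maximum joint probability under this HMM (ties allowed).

path = [0, 1, 2, 1, 1, 1, 1]

t=0: δ = [9.375e-02, 9.375e-02, 4.688e-02]  (obs o_0=1)
t=1: δ = [8.789e-03, 1.758e-02, 4.395e-03]  ψ = [0, 0, 1]  (obs o_1=1)
t=2: δ = [1.648e-03, 8.240e-04, 2.472e-03]  ψ = [1, 1, 1]  (obs o_2=2)
t=3: δ = [7.725e-05, 4.635e-04, 1.545e-04]  ψ = [0, 2, 2]  (obs o_3=0)
t=4: δ = [2.897e-05, 6.518e-05, 2.173e-05]  ψ = [1, 1, 1]  (obs o_4=1)
t=5: δ = [2.037e-06, 9.166e-06, 6.110e-06]  ψ = [1, 1, 1]  (obs o_5=0)
t=6: δ = [5.729e-07, 1.289e-06, 4.296e-07]  ψ = [1, 1, 1]  (obs o_6=1)
backtrack: best end state = 1; path = [0, 1, 2, 1, 1, 1, 1]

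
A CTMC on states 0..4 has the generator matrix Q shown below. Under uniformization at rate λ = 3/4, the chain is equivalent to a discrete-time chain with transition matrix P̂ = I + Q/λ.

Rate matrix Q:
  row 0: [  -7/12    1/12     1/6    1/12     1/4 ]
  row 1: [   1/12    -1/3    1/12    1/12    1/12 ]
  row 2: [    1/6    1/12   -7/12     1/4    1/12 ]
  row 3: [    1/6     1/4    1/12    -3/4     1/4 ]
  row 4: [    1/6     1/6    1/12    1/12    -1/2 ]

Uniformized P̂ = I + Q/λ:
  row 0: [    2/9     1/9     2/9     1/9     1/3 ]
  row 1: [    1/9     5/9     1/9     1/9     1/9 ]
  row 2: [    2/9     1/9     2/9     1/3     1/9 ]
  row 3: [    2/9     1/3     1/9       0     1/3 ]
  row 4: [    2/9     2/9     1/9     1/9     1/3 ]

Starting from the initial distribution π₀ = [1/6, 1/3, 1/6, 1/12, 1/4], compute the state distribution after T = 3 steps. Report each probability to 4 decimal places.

t=0: π = [0.1667, 0.3333, 0.1667, 0.0833, 0.2500]
t=1: π = [0.1852, 0.3056, 0.1481, 0.1389, 0.2222]
t=2: π = [0.1883, 0.3025, 0.1481, 0.1286, 0.2325]
t=3: π = [0.1886, 0.3000, 0.1485, 0.1297, 0.2332]

π = [0.1886, 0.3000, 0.1485, 0.1297, 0.2332]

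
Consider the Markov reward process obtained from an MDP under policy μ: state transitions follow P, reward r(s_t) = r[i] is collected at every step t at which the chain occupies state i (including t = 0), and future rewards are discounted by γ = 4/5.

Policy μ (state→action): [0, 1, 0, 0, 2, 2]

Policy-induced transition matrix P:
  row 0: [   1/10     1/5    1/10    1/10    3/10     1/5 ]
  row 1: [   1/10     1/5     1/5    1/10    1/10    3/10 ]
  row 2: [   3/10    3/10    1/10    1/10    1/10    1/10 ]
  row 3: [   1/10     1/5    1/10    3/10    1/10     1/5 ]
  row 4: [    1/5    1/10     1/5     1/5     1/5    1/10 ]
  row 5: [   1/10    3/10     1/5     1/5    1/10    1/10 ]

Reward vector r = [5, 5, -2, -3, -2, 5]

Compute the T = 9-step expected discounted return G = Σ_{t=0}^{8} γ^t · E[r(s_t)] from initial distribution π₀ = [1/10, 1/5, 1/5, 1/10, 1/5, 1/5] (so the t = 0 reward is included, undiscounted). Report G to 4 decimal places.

t=0: π = [0.1000, 0.2000, 0.2000, 0.1000, 0.2000, 0.2000], E[r] = 1.4000, γ^t·E[r] = 1.400000, running G = 1.400000
t=1: π = [0.1600, 0.2200, 0.1600, 0.1600, 0.1400, 0.1600], E[r] = 1.6200, γ^t·E[r] = 1.296000, running G = 2.696000
t=2: π = [0.1460, 0.2180, 0.1520, 0.1620, 0.1460, 0.1760], E[r] = 1.6180, γ^t·E[r] = 1.035520, running G = 3.731520
t=3: π = [0.1450, 0.2182, 0.1540, 0.1646, 0.1438, 0.1744], E[r] = 1.5986, γ^t·E[r] = 0.818483, running G = 4.550003
t=4: π = [0.1452, 0.2185, 0.1536, 0.1647, 0.1434, 0.1746], E[r] = 1.6029, γ^t·E[r] = 0.656564, running G = 5.206567
t=5: π = [0.1451, 0.2185, 0.1536, 0.1647, 0.1434, 0.1747], E[r] = 1.6029, γ^t·E[r] = 0.525240, running G = 5.731808
t=6: π = [0.1451, 0.2185, 0.1537, 0.1648, 0.1434, 0.1747], E[r] = 1.6029, γ^t·E[r] = 0.420197, running G = 6.152005
t=7: π = [0.1451, 0.2185, 0.1537, 0.1648, 0.1433, 0.1747], E[r] = 1.6030, γ^t·E[r] = 0.336166, running G = 6.488171
t=8: π = [0.1451, 0.2185, 0.1537, 0.1648, 0.1433, 0.1747], E[r] = 1.6030, γ^t·E[r] = 0.268933, running G = 6.757104

G = 6.7571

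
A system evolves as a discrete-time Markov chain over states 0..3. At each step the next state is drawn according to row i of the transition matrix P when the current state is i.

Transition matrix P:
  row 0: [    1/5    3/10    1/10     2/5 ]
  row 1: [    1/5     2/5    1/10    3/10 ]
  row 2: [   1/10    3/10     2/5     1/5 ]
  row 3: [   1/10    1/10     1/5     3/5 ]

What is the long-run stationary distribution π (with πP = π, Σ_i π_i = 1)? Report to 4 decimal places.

Balance equations π_j = Σ_i π_i·P[i][j]:
  π_0 = 1/5·π_0 + 1/5·π_1 + 1/10·π_2 + 1/10·π_3
  π_1 = 3/10·π_0 + 2/5·π_1 + 3/10·π_2 + 1/10·π_3
  π_2 = 1/10·π_0 + 1/10·π_1 + 2/5·π_2 + 1/5·π_3
  normalize: π_0 + π_1 + π_2 + π_3 = 1
Solving the linear system gives exactly π = [35/254, 61/254, 103/508, 213/508].

π = [0.1378, 0.2402, 0.2028, 0.4193]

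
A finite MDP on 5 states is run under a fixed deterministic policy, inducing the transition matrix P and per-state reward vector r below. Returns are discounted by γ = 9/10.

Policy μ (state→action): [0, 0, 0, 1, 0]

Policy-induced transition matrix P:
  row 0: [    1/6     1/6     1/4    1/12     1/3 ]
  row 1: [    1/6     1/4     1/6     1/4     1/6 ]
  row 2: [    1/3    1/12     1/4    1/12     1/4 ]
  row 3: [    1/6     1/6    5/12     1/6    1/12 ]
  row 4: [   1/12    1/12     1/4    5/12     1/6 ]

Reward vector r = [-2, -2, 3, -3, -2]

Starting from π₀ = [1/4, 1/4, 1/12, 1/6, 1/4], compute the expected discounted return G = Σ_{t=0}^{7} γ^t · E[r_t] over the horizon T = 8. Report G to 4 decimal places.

t=0: π = [0.2500, 0.2500, 0.0833, 0.1667, 0.2500], E[r] = -1.7500, γ^t·E[r] = -1.750000, running G = -1.750000
t=1: π = [0.1597, 0.1597, 0.2569, 0.2222, 0.2014], E[r] = -0.9375, γ^t·E[r] = -0.843750, running G = -2.593750
t=2: π = [0.1927, 0.1418, 0.2737, 0.1956, 0.1962], E[r] = -0.8270, γ^t·E[r] = -0.669844, running G = -3.263594
t=3: π = [0.1959, 0.1393, 0.2708, 0.1887, 0.2053], E[r] = -0.8347, γ^t·E[r] = -0.608520, running G = -3.872113
t=4: π = [0.1947, 0.1386, 0.2698, 0.1907, 0.2062], E[r] = -0.8415, γ^t·E[r] = -0.552137, running G = -4.424250
t=5: π = [0.1945, 0.1386, 0.2702, 0.1910, 0.2057], E[r] = -0.8399, γ^t·E[r] = -0.495939, running G = -4.920189
t=6: π = [0.1946, 0.1386, 0.2703, 0.1909, 0.2057], E[r] = -0.8394, γ^t·E[r] = -0.446111, running G = -5.366301
t=7: π = [0.1946, 0.1385, 0.2703, 0.1909, 0.2057], E[r] = -0.8395, γ^t·E[r] = -0.401543, running G = -5.767844

G = -5.7678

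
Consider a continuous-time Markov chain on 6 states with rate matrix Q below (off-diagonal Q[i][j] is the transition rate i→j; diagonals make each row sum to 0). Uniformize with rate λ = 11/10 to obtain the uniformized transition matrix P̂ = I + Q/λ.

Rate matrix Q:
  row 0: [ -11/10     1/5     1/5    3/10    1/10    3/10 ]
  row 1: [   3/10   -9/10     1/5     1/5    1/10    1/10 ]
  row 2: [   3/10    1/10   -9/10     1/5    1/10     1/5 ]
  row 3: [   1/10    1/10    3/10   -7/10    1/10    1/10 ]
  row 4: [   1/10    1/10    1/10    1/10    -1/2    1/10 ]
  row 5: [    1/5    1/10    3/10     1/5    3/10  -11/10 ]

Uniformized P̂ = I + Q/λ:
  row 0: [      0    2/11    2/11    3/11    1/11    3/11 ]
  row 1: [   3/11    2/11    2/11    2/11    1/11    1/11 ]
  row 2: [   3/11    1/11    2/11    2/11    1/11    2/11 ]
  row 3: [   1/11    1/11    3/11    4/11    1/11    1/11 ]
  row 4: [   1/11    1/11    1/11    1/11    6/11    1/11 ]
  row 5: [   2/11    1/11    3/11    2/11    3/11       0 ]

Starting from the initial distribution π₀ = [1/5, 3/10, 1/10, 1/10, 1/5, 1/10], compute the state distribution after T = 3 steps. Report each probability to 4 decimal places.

π = [0.1454, 0.1149, 0.1939, 0.2154, 0.2066, 0.1238]

t=0: π = [0.2000, 0.3000, 0.1000, 0.1000, 0.2000, 0.1000]
t=1: π = [0.1545, 0.1364, 0.1818, 0.2000, 0.2000, 0.1273]
t=2: π = [0.1463, 0.1174, 0.1934, 0.2140, 0.2050, 0.1240]
t=3: π = [0.1454, 0.1149, 0.1939, 0.2154, 0.2066, 0.1238]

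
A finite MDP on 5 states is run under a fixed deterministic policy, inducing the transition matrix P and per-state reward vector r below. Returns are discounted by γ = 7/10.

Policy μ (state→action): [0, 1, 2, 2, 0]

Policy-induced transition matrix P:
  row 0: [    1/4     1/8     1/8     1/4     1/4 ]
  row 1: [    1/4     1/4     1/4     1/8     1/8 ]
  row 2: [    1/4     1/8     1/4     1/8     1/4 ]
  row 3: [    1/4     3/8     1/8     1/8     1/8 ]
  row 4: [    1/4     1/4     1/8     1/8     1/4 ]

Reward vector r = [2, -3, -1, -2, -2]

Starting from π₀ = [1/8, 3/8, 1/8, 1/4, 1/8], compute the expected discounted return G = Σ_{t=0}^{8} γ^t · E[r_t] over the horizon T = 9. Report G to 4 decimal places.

G = -4.0516

t=0: π = [0.1250, 0.3750, 0.1250, 0.2500, 0.1250], E[r] = -1.7500, γ^t·E[r] = -1.750000, running G = -1.750000
t=1: π = [0.2500, 0.2500, 0.1875, 0.1406, 0.1719], E[r] = -1.0625, γ^t·E[r] = -0.743750, running G = -2.493750
t=2: π = [0.2500, 0.2129, 0.1797, 0.1563, 0.2012], E[r] = -1.0332, γ^t·E[r] = -0.506270, running G = -3.000020
t=3: π = [0.2500, 0.2158, 0.1741, 0.1563, 0.2039], E[r] = -1.0417, γ^t·E[r] = -0.357320, running G = -3.357339
t=4: π = [0.2500, 0.2165, 0.1737, 0.1563, 0.2035], E[r] = -1.0428, γ^t·E[r] = -0.250373, running G = -3.607712
t=5: π = [0.2500, 0.2166, 0.1738, 0.1563, 0.2034], E[r] = -1.0428, γ^t·E[r] = -0.175260, running G = -3.782972
t=6: π = [0.2500, 0.2166, 0.1738, 0.1563, 0.2034], E[r] = -1.0428, γ^t·E[r] = -0.122680, running G = -3.905653
t=7: π = [0.2500, 0.2166, 0.1738, 0.1563, 0.2034], E[r] = -1.0428, γ^t·E[r] = -0.085876, running G = -3.991529
t=8: π = [0.2500, 0.2166, 0.1738, 0.1563, 0.2034], E[r] = -1.0428, γ^t·E[r] = -0.060113, running G = -4.051642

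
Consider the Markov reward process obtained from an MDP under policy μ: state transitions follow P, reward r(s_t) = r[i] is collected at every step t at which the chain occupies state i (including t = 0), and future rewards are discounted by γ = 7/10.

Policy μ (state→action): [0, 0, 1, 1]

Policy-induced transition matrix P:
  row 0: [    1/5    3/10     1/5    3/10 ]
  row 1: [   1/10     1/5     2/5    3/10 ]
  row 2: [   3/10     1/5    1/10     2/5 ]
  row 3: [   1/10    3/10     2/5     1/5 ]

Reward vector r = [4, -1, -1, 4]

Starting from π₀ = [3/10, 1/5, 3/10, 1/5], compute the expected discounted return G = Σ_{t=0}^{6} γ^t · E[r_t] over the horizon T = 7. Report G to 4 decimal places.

G = 4.3779

t=0: π = [0.3000, 0.2000, 0.3000, 0.2000], E[r] = 1.5000, γ^t·E[r] = 1.500000, running G = 1.500000
t=1: π = [0.1900, 0.2500, 0.2500, 0.3100], E[r] = 1.5000, γ^t·E[r] = 1.050000, running G = 2.550000
t=2: π = [0.1690, 0.2500, 0.2870, 0.2940], E[r] = 1.3150, γ^t·E[r] = 0.644350, running G = 3.194350
t=3: π = [0.1743, 0.2463, 0.2801, 0.2993], E[r] = 1.3680, γ^t·E[r] = 0.469224, running G = 3.663574
t=4: π = [0.1735, 0.2474, 0.2811, 0.2981], E[r] = 1.3577, γ^t·E[r] = 0.325972, running G = 3.989546
t=5: π = [0.1736, 0.2472, 0.2810, 0.2983], E[r] = 1.3594, γ^t·E[r] = 0.228466, running G = 4.218012
t=6: π = [0.1736, 0.2472, 0.2810, 0.2983], E[r] = 1.3591, γ^t·E[r] = 0.159896, running G = 4.377908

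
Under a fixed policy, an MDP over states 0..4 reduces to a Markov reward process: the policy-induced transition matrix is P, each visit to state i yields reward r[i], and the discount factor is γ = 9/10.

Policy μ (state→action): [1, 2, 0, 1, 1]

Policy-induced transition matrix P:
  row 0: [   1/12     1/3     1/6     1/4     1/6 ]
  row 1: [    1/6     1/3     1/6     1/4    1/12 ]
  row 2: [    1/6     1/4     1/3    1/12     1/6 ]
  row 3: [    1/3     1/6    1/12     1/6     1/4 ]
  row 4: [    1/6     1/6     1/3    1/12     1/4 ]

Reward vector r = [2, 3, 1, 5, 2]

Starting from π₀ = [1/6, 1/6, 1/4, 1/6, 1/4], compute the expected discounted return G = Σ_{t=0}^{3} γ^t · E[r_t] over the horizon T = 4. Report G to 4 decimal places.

t=0: π = [0.1667, 0.1667, 0.2500, 0.1667, 0.2500], E[r] = 2.4167, γ^t·E[r] = 2.416667, running G = 2.416667
t=1: π = [0.1806, 0.2431, 0.2361, 0.1528, 0.1875], E[r] = 2.4653, γ^t·E[r] = 2.218750, running G = 4.635417
t=2: π = [0.1771, 0.2569, 0.2245, 0.1667, 0.1748], E[r] = 2.5324, γ^t·E[r] = 2.051250, running G = 6.686667
t=3: π = [0.1797, 0.2577, 0.2193, 0.1696, 0.1737], E[r] = 2.5471, γ^t·E[r] = 1.856813, running G = 8.543479

G = 8.5435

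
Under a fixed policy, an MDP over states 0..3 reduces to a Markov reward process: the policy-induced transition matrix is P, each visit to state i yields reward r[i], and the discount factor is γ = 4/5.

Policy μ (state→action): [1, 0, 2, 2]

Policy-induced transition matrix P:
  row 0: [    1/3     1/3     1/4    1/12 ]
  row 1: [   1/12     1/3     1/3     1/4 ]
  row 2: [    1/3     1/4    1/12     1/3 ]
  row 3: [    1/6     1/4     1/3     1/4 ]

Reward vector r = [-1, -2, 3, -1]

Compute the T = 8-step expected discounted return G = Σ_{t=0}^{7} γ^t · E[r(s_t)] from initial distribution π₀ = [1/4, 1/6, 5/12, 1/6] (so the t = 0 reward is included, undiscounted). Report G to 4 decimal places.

t=0: π = [0.2500, 0.1667, 0.4167, 0.1667], E[r] = 0.5000, γ^t·E[r] = 0.500000, running G = 0.500000
t=1: π = [0.2639, 0.2847, 0.2083, 0.2431], E[r] = -0.4514, γ^t·E[r] = -0.361111, running G = 0.138889
t=2: π = [0.2216, 0.2957, 0.2593, 0.2234], E[r] = -0.2587, γ^t·E[r] = -0.165556, running G = -0.026667
t=3: π = [0.2222, 0.2931, 0.2500, 0.2347], E[r] = -0.2929, γ^t·E[r] = -0.149975, running G = -0.176642
t=4: π = [0.2209, 0.2929, 0.2523, 0.2338], E[r] = -0.2837, γ^t·E[r] = -0.116209, running G = -0.292851
t=5: π = [0.2211, 0.2928, 0.2518, 0.2342], E[r] = -0.2854, γ^t·E[r] = -0.093535, running G = -0.386386
t=6: π = [0.2211, 0.2928, 0.2519, 0.2341], E[r] = -0.2851, γ^t·E[r] = -0.074724, running G = -0.461110
t=7: π = [0.2211, 0.2928, 0.2519, 0.2341], E[r] = -0.2851, γ^t·E[r] = -0.059797, running G = -0.520907

G = -0.5209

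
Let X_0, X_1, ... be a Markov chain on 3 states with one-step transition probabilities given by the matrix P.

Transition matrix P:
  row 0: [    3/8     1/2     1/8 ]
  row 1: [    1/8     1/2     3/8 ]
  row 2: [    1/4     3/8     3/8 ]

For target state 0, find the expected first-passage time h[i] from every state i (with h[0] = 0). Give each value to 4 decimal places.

First-step conditioning: h[0] = 0; for i ≠ 0, h[i] = 1 + Σ_k P[i][k]·h[k].
  h[1] = 1 + 1/2·h[1] + 3/8·h[2]
  h[2] = 1 + 3/8·h[1] + 3/8·h[2]
Solving the 2×2 linear system over states ≠ 0 gives exactly h = [0, 64/11, 56/11] (h[0] = 0 is the target).

h = [0.0000, 5.8182, 5.0909]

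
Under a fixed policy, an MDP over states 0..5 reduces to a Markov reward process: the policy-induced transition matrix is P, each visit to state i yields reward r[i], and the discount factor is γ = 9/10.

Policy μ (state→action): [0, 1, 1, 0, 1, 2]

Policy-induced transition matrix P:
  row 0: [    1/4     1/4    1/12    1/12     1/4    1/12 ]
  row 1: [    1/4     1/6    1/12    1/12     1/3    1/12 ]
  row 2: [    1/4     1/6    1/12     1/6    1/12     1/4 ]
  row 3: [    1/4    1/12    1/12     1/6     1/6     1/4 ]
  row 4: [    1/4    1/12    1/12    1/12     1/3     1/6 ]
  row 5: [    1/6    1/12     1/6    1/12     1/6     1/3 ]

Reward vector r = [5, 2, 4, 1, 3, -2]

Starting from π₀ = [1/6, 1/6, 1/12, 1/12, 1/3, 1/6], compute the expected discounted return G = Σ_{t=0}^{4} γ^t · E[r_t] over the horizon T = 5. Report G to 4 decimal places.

t=0: π = [0.1667, 0.1667, 0.0833, 0.0833, 0.3333, 0.1667], E[r] = 2.2500, γ^t·E[r] = 2.250000, running G = 2.250000
t=1: π = [0.2361, 0.1319, 0.0972, 0.0972, 0.2569, 0.1806], E[r] = 2.3403, γ^t·E[r] = 2.106250, running G = 4.356250
t=2: π = [0.2350, 0.1418, 0.0984, 0.0995, 0.2431, 0.1823], E[r] = 2.3160, γ^t·E[r] = 1.875938, running G = 6.232188
t=3: π = [0.2348, 0.1425, 0.0985, 0.0998, 0.2422, 0.1821], E[r] = 2.3152, γ^t·E[r] = 1.687816, running G = 7.920004
t=4: π = [0.2348, 0.1426, 0.0985, 0.0999, 0.2421, 0.1821], E[r] = 2.3153, γ^t·E[r] = 1.519082, running G = 9.439086

G = 9.4391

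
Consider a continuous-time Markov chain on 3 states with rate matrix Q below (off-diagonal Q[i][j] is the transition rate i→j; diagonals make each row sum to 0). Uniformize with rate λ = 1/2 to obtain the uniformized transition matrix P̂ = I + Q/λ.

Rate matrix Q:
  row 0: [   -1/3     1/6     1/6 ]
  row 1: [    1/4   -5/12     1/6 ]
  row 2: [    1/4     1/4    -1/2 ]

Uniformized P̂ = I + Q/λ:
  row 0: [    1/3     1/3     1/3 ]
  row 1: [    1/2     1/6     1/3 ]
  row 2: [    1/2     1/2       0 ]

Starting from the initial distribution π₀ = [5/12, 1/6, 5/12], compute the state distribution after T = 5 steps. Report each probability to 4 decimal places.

π = [0.4286, 0.3221, 0.2493]

t=0: π = [0.4167, 0.1667, 0.4167]
t=1: π = [0.4306, 0.3750, 0.1944]
t=2: π = [0.4282, 0.3032, 0.2685]
t=3: π = [0.4286, 0.3275, 0.2438]
t=4: π = [0.4286, 0.3194, 0.2521]
t=5: π = [0.4286, 0.3221, 0.2493]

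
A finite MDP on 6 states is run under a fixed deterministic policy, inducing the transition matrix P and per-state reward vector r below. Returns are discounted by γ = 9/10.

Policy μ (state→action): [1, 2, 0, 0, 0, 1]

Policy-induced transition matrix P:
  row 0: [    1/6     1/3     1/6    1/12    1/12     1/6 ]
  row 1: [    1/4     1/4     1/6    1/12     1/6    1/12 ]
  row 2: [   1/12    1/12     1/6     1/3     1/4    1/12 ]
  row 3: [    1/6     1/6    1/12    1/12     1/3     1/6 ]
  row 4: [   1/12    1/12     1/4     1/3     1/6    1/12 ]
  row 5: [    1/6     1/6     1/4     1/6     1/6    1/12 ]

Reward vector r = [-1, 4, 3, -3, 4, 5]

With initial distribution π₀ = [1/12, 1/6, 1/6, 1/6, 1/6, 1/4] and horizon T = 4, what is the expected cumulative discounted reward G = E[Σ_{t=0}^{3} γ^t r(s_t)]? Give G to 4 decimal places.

G = 7.0393

t=0: π = [0.0833, 0.1667, 0.1667, 0.1667, 0.1667, 0.2500], E[r] = 2.5000, γ^t·E[r] = 2.500000, running G = 2.500000
t=1: π = [0.1528, 0.1667, 0.1875, 0.1875, 0.2014, 0.1042], E[r] = 1.8403, γ^t·E[r] = 1.656250, running G = 4.156250
t=2: π = [0.1481, 0.1736, 0.1765, 0.1892, 0.2008, 0.1117], E[r] = 1.8698, γ^t·E[r] = 1.514531, running G = 5.670781
t=3: π = [0.1497, 0.1744, 0.1769, 0.1870, 0.2006, 0.1114], E[r] = 1.8773, γ^t·E[r] = 1.368527, running G = 7.039309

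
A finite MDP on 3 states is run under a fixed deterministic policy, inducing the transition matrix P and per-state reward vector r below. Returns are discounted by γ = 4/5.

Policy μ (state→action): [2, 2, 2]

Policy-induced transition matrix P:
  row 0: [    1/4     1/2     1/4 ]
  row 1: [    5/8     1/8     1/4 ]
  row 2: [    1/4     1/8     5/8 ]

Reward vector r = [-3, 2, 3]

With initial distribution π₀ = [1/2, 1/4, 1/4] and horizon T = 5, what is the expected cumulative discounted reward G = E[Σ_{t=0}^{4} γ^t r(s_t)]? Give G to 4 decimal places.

t=0: π = [0.5000, 0.2500, 0.2500], E[r] = -0.2500, γ^t·E[r] = -0.250000, running G = -0.250000
t=1: π = [0.3438, 0.3125, 0.3438], E[r] = 0.6250, γ^t·E[r] = 0.500000, running G = 0.250000
t=2: π = [0.3672, 0.2539, 0.3789], E[r] = 0.5430, γ^t·E[r] = 0.347500, running G = 0.597500
t=3: π = [0.3452, 0.2627, 0.3921], E[r] = 0.6660, γ^t·E[r] = 0.341000, running G = 0.938500
t=4: π = [0.3485, 0.2545, 0.3970], E[r] = 0.6545, γ^t·E[r] = 0.268075, running G = 1.206575

G = 1.2066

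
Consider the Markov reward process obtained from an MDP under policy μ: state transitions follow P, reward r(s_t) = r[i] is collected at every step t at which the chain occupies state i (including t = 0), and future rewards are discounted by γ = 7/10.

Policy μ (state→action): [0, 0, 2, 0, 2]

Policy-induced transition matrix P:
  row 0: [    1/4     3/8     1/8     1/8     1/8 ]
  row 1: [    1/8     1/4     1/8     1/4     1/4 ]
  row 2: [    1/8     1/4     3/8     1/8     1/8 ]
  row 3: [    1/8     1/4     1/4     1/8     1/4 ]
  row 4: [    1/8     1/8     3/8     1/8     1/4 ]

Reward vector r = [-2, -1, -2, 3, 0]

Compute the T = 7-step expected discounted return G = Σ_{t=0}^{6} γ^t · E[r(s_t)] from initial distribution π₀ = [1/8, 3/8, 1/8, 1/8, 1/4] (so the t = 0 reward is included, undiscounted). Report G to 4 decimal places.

G = -1.6188

t=0: π = [0.1250, 0.3750, 0.1250, 0.1250, 0.2500], E[r] = -0.5000, γ^t·E[r] = -0.500000, running G = -0.500000
t=1: π = [0.1406, 0.2344, 0.2344, 0.1719, 0.2188], E[r] = -0.4688, γ^t·E[r] = -0.328125, running G = -0.828125
t=2: π = [0.1426, 0.2402, 0.2598, 0.1543, 0.2031], E[r] = -0.5820, γ^t·E[r] = -0.285195, running G = -1.113320
t=3: π = [0.1428, 0.2424, 0.2600, 0.1550, 0.1997], E[r] = -0.5830, γ^t·E[r] = -0.199972, running G = -1.313292
t=4: π = [0.1429, 0.2429, 0.2593, 0.1553, 0.1996], E[r] = -0.5813, γ^t·E[r] = -0.139570, running G = -1.452862
t=5: π = [0.1429, 0.2429, 0.2592, 0.1554, 0.1997], E[r] = -0.5808, γ^t·E[r] = -0.097621, running G = -1.550483
t=6: π = [0.1429, 0.2429, 0.2591, 0.1554, 0.1997], E[r] = -0.5808, γ^t·E[r] = -0.068330, running G = -1.618813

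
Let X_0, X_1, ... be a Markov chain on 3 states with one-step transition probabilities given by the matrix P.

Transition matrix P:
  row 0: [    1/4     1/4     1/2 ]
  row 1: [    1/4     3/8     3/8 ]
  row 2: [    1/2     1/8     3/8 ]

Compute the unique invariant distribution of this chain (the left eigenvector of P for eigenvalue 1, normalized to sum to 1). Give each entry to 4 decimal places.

Balance equations π_j = Σ_i π_i·P[i][j]:
  π_0 = 1/4·π_0 + 1/4·π_1 + 1/2·π_2
  π_1 = 1/4·π_0 + 3/8·π_1 + 1/8·π_2
  normalize: π_0 + π_1 + π_2 = 1
Solving the linear system gives exactly π = [11/31, 7/31, 13/31].

π = [0.3548, 0.2258, 0.4194]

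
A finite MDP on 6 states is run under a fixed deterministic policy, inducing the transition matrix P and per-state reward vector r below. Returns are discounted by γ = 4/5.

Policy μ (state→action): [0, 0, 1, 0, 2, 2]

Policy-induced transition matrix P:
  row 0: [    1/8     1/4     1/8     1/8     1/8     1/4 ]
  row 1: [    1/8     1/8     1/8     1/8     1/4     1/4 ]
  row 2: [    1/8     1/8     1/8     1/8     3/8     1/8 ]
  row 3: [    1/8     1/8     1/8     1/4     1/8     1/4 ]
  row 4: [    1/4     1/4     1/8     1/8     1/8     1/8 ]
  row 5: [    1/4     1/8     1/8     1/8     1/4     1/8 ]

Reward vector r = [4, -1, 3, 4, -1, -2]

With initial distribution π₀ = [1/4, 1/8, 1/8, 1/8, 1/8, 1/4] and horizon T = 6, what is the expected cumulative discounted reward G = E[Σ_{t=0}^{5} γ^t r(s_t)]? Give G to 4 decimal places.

t=0: π = [0.2500, 0.1250, 0.1250, 0.1250, 0.1250, 0.2500], E[r] = 1.1250, γ^t·E[r] = 1.125000, running G = 1.125000
t=1: π = [0.1719, 0.1719, 0.1250, 0.1406, 0.2031, 0.1875], E[r] = 0.8750, γ^t·E[r] = 0.700000, running G = 1.825000
t=2: π = [0.1738, 0.1719, 0.1250, 0.1426, 0.2012, 0.1855], E[r] = 0.8965, γ^t·E[r] = 0.573750, running G = 2.398750
t=3: π = [0.1733, 0.1719, 0.1250, 0.1428, 0.2009, 0.1860], E[r] = 0.8948, γ^t·E[r] = 0.458125, running G = 2.856875
t=4: π = [0.1734, 0.1718, 0.1250, 0.1429, 0.2010, 0.1860], E[r] = 0.8951, γ^t·E[r] = 0.366638, running G = 3.223513
t=5: π = [0.1734, 0.1718, 0.1250, 0.1429, 0.2010, 0.1860], E[r] = 0.8952, γ^t·E[r] = 0.293324, running G = 3.516836

G = 3.5168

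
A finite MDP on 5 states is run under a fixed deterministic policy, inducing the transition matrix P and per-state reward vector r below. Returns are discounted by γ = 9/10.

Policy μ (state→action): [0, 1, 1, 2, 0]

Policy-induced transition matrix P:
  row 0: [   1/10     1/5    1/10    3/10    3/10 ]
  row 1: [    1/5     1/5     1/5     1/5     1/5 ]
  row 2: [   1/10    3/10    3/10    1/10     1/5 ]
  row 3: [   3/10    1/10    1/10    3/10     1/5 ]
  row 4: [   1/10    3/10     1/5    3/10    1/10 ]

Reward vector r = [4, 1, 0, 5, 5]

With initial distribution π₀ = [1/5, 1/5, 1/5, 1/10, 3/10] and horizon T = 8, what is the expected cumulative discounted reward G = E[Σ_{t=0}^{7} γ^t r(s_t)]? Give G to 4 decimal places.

G = 17.3771

t=0: π = [0.2000, 0.2000, 0.2000, 0.1000, 0.3000], E[r] = 3.0000, γ^t·E[r] = 3.000000, running G = 3.000000
t=1: π = [0.1400, 0.2400, 0.1900, 0.2400, 0.1900], E[r] = 2.9500, γ^t·E[r] = 2.655000, running G = 5.655000
t=2: π = [0.1720, 0.2140, 0.1810, 0.2380, 0.1950], E[r] = 3.0670, γ^t·E[r] = 2.484270, running G = 8.139270
t=3: π = [0.1690, 0.2138, 0.1771, 0.2424, 0.1977], E[r] = 3.0903, γ^t·E[r] = 2.252829, running G = 10.392099
t=4: π = [0.1699, 0.2132, 0.1766, 0.2432, 0.1971], E[r] = 3.0943, γ^t·E[r] = 2.030190, running G = 12.422289
t=5: π = [0.1700, 0.2131, 0.1764, 0.2434, 0.1973], E[r] = 3.0961, γ^t·E[r] = 1.828205, running G = 14.250493
t=6: π = [0.1700, 0.2130, 0.1763, 0.2434, 0.1973], E[r] = 3.0964, γ^t·E[r] = 1.645557, running G = 15.896050
t=7: π = [0.1700, 0.2130, 0.1763, 0.2434, 0.1973], E[r] = 3.0965, γ^t·E[r] = 1.481048, running G = 17.377098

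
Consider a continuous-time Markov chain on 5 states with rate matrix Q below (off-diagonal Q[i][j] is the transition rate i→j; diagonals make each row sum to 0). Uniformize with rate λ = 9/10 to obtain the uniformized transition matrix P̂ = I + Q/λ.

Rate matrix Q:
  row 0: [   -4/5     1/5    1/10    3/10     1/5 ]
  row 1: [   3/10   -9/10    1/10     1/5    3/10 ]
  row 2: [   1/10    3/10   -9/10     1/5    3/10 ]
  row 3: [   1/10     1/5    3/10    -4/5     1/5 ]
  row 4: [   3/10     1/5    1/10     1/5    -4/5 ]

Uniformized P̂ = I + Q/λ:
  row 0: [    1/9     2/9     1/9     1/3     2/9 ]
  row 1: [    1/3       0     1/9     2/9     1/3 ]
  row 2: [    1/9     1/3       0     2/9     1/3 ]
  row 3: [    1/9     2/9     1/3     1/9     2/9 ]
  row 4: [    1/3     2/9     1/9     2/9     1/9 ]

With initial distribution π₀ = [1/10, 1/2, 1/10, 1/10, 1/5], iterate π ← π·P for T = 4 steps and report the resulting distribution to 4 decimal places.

π = [0.2066, 0.1957, 0.1436, 0.2208, 0.2333]

t=0: π = [0.1000, 0.5000, 0.1000, 0.1000, 0.2000]
t=1: π = [0.2667, 0.1222, 0.1222, 0.2222, 0.2667]
t=2: π = [0.1975, 0.2086, 0.1469, 0.2272, 0.2198]
t=3: π = [0.2063, 0.1922, 0.1453, 0.2189, 0.2373]
t=4: π = [0.2066, 0.1957, 0.1436, 0.2208, 0.2333]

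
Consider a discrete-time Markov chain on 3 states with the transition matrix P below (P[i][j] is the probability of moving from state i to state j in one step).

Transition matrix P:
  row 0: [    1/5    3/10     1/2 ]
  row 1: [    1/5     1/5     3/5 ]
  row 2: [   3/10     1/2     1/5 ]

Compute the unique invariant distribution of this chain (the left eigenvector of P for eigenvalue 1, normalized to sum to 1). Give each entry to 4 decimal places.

Balance equations π_j = Σ_i π_i·P[i][j]:
  π_0 = 1/5·π_0 + 1/5·π_1 + 3/10·π_2
  π_1 = 3/10·π_0 + 1/5·π_1 + 1/2·π_2
  normalize: π_0 + π_1 + π_2 = 1
Solving the linear system gives exactly π = [34/141, 49/141, 58/141].

π = [0.2411, 0.3475, 0.4113]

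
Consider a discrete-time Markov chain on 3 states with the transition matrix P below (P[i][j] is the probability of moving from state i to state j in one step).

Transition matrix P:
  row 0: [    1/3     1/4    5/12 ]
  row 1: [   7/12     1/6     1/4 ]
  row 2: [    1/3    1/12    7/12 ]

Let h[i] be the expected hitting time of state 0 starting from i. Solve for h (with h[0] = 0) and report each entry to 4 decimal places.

First-step conditioning: h[0] = 0; for i ≠ 0, h[i] = 1 + Σ_k P[i][k]·h[k].
  h[1] = 1 + 1/6·h[1] + 1/4·h[2]
  h[2] = 1 + 1/12·h[1] + 7/12·h[2]
Solving the 2×2 linear system over states ≠ 0 gives exactly h = [0, 96/47, 132/47] (h[0] = 0 is the target).

h = [0.0000, 2.0426, 2.8085]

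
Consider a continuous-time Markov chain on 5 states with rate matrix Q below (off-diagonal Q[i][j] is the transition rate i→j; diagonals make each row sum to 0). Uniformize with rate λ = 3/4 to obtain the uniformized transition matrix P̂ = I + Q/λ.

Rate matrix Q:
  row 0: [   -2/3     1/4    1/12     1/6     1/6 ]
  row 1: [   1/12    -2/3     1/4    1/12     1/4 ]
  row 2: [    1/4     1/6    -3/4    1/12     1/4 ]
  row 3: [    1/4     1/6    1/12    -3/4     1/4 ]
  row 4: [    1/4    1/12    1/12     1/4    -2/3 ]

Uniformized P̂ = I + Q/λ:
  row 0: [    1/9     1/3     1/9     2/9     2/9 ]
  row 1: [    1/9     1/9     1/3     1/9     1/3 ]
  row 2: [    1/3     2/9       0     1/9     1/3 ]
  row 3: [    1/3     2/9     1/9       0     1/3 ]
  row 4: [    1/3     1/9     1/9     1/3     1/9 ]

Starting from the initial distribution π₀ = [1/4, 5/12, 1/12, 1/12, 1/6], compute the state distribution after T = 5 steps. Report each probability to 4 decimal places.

π = [0.2367, 0.1985, 0.1396, 0.1741, 0.2511]

t=0: π = [0.2500, 0.4167, 0.0833, 0.0833, 0.1667]
t=1: π = [0.1852, 0.1852, 0.1944, 0.1667, 0.2685]
t=2: π = [0.2510, 0.1924, 0.1307, 0.1728, 0.2531]
t=3: π = [0.2348, 0.2006, 0.1393, 0.1760, 0.2492]
t=4: π = [0.2366, 0.1983, 0.1402, 0.1730, 0.2519]
t=5: π = [0.2367, 0.1985, 0.1396, 0.1741, 0.2511]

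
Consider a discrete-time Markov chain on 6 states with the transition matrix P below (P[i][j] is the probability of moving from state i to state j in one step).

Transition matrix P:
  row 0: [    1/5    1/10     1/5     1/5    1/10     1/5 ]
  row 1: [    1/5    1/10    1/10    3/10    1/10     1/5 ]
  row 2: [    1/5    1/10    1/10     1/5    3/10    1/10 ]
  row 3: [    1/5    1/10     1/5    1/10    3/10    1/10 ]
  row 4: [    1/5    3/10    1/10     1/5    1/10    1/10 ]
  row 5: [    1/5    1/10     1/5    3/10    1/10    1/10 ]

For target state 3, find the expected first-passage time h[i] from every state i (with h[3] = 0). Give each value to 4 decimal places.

h = [4.3825, 3.9416, 4.4095, 0.0000, 4.3315, 3.9841]

First-step conditioning: h[3] = 0; for i ≠ 3, h[i] = 1 + Σ_k P[i][k]·h[k].
  h[0] = 1 + 1/5·h[0] + 1/10·h[1] + 1/5·h[2] + 1/10·h[4] + 1/5·h[5]
  h[1] = 1 + 1/5·h[0] + 1/10·h[1] + 1/10·h[2] + 1/10·h[4] + 1/5·h[5]
  h[2] = 1 + 1/5·h[0] + 1/10·h[1] + 1/10·h[2] + 3/10·h[4] + 1/10·h[5]
  h[4] = 1 + 1/5·h[0] + 3/10·h[1] + 1/10·h[2] + 1/10·h[4] + 1/10·h[5]
  h[5] = 1 + 1/5·h[0] + 1/10·h[1] + 1/5·h[2] + 1/10·h[4] + 1/10·h[5]
Solving the 5×5 linear system over states ≠ 3 gives exactly h = [30910/7053, 27800/7053, 31100/7053, 0, 30550/7053, 28100/7053] (h[3] = 0 is the target).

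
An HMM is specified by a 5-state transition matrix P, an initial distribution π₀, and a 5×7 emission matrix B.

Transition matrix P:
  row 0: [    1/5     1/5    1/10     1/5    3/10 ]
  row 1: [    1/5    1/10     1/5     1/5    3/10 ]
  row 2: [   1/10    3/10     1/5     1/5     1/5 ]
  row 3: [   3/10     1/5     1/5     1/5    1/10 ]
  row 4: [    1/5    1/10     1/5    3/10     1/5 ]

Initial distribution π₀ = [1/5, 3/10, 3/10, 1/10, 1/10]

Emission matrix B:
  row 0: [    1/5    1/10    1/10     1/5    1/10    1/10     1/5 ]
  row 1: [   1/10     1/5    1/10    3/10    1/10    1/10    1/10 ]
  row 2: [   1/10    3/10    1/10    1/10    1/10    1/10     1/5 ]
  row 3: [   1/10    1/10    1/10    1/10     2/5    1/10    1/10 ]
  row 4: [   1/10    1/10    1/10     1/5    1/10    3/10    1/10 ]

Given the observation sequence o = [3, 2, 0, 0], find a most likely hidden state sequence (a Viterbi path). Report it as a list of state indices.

path = [1, 4, 3, 0]

t=0: δ = [4.000e-02, 9.000e-02, 3.000e-02, 1.000e-02, 2.000e-02]  (obs o_0=3)
t=1: δ = [1.800e-03, 9.000e-04, 1.800e-03, 1.800e-03, 2.700e-03]  ψ = [1, 1, 1, 1, 1]  (obs o_1=2)
t=2: δ = [1.080e-04, 5.400e-05, 5.400e-05, 8.100e-05, 5.400e-05]  ψ = [3, 2, 4, 4, 0]  (obs o_2=0)
t=3: δ = [4.860e-06, 2.160e-06, 1.620e-06, 2.160e-06, 3.240e-06]  ψ = [3, 0, 3, 0, 0]  (obs o_3=0)
backtrack: best end state = 0; path = [1, 4, 3, 0]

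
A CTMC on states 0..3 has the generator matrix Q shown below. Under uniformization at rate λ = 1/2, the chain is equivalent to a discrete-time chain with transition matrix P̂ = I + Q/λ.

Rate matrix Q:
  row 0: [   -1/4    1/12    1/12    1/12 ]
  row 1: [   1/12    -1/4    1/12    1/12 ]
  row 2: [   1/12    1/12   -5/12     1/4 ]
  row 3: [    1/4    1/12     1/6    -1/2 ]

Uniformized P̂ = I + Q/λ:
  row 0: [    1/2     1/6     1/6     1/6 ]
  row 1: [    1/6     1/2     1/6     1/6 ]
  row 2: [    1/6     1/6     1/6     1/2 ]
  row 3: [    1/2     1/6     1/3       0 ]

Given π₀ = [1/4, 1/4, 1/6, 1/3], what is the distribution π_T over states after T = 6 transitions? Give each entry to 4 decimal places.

t=0: π = [0.2500, 0.2500, 0.1667, 0.3333]
t=1: π = [0.3611, 0.2500, 0.2222, 0.1667]
t=2: π = [0.3426, 0.2500, 0.1944, 0.2130]
t=3: π = [0.3519, 0.2500, 0.2022, 0.1960]
t=4: π = [0.3493, 0.2500, 0.1993, 0.2014]
t=5: π = [0.3502, 0.2500, 0.2002, 0.1995]
t=6: π = [0.3499, 0.2500, 0.1999, 0.2002]

π = [0.3499, 0.2500, 0.1999, 0.2002]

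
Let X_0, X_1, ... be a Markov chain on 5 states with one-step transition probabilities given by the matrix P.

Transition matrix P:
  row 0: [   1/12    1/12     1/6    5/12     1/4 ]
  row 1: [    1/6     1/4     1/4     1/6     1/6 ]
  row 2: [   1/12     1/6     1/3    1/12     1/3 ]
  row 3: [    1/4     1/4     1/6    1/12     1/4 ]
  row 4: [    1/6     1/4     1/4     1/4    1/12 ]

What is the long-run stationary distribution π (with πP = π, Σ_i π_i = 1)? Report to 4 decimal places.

Balance equations π_j = Σ_i π_i·P[i][j]:
  π_0 = 1/12·π_0 + 1/6·π_1 + 1/12·π_2 + 1/4·π_3 + 1/6·π_4
  π_1 = 1/12·π_0 + 1/4·π_1 + 1/6·π_2 + 1/4·π_3 + 1/4·π_4
  π_2 = 1/6·π_0 + 1/4·π_1 + 1/3·π_2 + 1/6·π_3 + 1/4·π_4
  π_3 = 5/12·π_0 + 1/6·π_1 + 1/12·π_2 + 1/12·π_3 + 1/4·π_4
  normalize: π_0 + π_1 + π_2 + π_3 + π_4 = 1
Solving the linear system gives exactly π = [3473/23222, 2379/11611, 2812/11611, 4329/23222, 2519/11611].

π = [0.1496, 0.2049, 0.2422, 0.1864, 0.2169]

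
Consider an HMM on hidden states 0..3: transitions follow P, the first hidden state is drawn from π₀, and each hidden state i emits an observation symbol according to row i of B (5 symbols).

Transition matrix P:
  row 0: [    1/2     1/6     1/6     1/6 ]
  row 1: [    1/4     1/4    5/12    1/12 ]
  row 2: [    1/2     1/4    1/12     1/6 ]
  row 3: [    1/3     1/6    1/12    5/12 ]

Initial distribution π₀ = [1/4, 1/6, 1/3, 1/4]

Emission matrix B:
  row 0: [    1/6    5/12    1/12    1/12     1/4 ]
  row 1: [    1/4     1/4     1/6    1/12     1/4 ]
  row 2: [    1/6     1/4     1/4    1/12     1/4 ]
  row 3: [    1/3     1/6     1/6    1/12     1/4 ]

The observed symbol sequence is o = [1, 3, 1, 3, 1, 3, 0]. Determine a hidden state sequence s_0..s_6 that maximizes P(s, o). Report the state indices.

t=0: δ = [1.042e-01, 4.167e-02, 8.333e-02, 4.167e-02]  (obs o_0=1)
t=1: δ = [4.340e-03, 1.736e-03, 1.447e-03, 1.447e-03]  ψ = [0, 2, 0, 0]  (obs o_1=3)
t=2: δ = [9.042e-04, 1.808e-04, 1.808e-04, 1.206e-04]  ψ = [0, 0, 0, 0]  (obs o_2=1)
t=3: δ = [3.768e-05, 1.256e-05, 1.256e-05, 1.256e-05]  ψ = [0, 0, 0, 0]  (obs o_3=3)
t=4: δ = [7.849e-06, 1.570e-06, 1.570e-06, 1.047e-06]  ψ = [0, 0, 0, 0]  (obs o_4=1)
t=5: δ = [3.270e-07, 1.090e-07, 1.090e-07, 1.090e-07]  ψ = [0, 0, 0, 0]  (obs o_5=3)
t=6: δ = [2.725e-08, 1.363e-08, 9.085e-09, 1.817e-08]  ψ = [0, 0, 0, 0]  (obs o_6=0)
backtrack: best end state = 0; path = [0, 0, 0, 0, 0, 0, 0]

path = [0, 0, 0, 0, 0, 0, 0]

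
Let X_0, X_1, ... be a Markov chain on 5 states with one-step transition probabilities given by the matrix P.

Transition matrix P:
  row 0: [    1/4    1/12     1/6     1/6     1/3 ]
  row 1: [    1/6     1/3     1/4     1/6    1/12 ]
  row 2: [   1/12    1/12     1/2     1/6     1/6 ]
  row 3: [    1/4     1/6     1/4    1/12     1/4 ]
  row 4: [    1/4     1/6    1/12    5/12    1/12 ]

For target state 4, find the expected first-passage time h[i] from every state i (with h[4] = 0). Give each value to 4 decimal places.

h = [4.1508, 5.6497, 5.1885, 4.6652, 0.0000]

First-step conditioning: h[4] = 0; for i ≠ 4, h[i] = 1 + Σ_k P[i][k]·h[k].
  h[0] = 1 + 1/4·h[0] + 1/12·h[1] + 1/6·h[2] + 1/6·h[3]
  h[1] = 1 + 1/6·h[0] + 1/3·h[1] + 1/4·h[2] + 1/6·h[3]
  h[2] = 1 + 1/12·h[0] + 1/12·h[1] + 1/2·h[2] + 1/6·h[3]
  h[3] = 1 + 1/4·h[0] + 1/6·h[1] + 1/4·h[2] + 1/12·h[3]
Solving the 4×4 linear system over states ≠ 4 gives exactly h = [1872/451, 2548/451, 2340/451, 2104/451, 0] (h[4] = 0 is the target).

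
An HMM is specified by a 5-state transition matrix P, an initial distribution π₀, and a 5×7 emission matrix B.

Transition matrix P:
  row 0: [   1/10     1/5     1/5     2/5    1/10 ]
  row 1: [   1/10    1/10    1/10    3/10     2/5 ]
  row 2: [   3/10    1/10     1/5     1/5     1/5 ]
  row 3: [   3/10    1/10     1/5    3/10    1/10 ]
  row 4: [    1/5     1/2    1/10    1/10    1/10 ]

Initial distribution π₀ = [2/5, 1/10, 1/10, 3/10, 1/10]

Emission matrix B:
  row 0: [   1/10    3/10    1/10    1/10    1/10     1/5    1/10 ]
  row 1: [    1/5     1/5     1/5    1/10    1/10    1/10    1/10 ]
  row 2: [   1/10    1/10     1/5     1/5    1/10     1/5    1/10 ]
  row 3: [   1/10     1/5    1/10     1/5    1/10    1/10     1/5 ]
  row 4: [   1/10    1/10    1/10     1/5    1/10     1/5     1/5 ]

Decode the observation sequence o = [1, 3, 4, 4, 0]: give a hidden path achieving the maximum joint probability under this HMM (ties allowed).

path = [0, 4, 1, 4, 1]

t=0: δ = [1.200e-01, 2.000e-02, 1.000e-02, 6.000e-02, 1.000e-02]  (obs o_0=1)
t=1: δ = [1.800e-03, 2.400e-03, 4.800e-03, 9.600e-03, 2.400e-03]  ψ = [3, 0, 0, 0, 0]  (obs o_1=3)
t=2: δ = [2.880e-04, 1.200e-04, 1.920e-04, 2.880e-04, 9.600e-05]  ψ = [3, 4, 3, 3, 1]  (obs o_2=4)
t=3: δ = [8.640e-06, 5.760e-06, 5.760e-06, 1.152e-05, 4.800e-06]  ψ = [3, 0, 0, 0, 1]  (obs o_3=4)
t=4: δ = [3.456e-07, 4.800e-07, 2.304e-07, 3.456e-07, 2.304e-07]  ψ = [3, 4, 3, 0, 1]  (obs o_4=0)
backtrack: best end state = 1; path = [0, 4, 1, 4, 1]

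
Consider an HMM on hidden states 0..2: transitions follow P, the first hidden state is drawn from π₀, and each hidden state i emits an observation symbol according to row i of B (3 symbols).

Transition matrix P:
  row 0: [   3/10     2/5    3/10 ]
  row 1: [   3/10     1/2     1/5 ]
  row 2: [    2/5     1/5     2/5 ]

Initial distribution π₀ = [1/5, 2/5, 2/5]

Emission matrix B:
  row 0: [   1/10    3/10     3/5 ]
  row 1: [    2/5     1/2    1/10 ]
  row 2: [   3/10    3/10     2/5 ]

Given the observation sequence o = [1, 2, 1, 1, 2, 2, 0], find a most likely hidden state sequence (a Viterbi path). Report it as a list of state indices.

t=0: δ = [6.000e-02, 2.000e-01, 1.200e-01]  (obs o_0=1)
t=1: δ = [3.600e-02, 1.000e-02, 1.920e-02]  ψ = [1, 1, 2]  (obs o_1=2)
t=2: δ = [3.240e-03, 7.200e-03, 3.240e-03]  ψ = [0, 0, 0]  (obs o_2=1)
t=3: δ = [6.480e-04, 1.800e-03, 4.320e-04]  ψ = [1, 1, 1]  (obs o_3=1)
t=4: δ = [3.240e-04, 9.000e-05, 1.440e-04]  ψ = [1, 1, 1]  (obs o_4=2)
t=5: δ = [5.832e-05, 1.296e-05, 3.888e-05]  ψ = [0, 0, 0]  (obs o_5=2)
t=6: δ = [1.750e-06, 9.331e-06, 5.249e-06]  ψ = [0, 0, 0]  (obs o_6=0)
backtrack: best end state = 1; path = [1, 0, 1, 1, 0, 0, 1]

path = [1, 0, 1, 1, 0, 0, 1]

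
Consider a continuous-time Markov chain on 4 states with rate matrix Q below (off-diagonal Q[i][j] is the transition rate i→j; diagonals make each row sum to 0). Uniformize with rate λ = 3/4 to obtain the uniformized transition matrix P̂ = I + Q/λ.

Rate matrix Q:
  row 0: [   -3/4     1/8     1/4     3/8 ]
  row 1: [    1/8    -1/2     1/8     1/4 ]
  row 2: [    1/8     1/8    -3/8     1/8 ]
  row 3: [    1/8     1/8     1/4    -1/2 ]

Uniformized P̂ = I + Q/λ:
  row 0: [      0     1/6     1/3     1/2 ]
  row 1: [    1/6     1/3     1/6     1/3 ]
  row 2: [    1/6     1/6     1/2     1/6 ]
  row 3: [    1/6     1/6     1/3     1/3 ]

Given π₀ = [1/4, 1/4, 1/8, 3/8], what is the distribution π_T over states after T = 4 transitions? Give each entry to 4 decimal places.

t=0: π = [0.2500, 0.2500, 0.1250, 0.3750]
t=1: π = [0.1250, 0.2083, 0.3125, 0.3542]
t=2: π = [0.1458, 0.2014, 0.3507, 0.3021]
t=3: π = [0.1424, 0.2002, 0.3582, 0.2992]
t=4: π = [0.1429, 0.2000, 0.3597, 0.2974]

π = [0.1429, 0.2000, 0.3597, 0.2974]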